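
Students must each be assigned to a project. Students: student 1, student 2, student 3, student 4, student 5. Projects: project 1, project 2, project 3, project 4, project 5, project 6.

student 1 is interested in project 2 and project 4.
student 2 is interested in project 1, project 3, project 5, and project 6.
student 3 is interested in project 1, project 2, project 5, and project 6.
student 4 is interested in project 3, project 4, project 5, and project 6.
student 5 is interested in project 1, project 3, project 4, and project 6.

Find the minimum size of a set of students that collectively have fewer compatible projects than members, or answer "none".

none

A matching saturating every student exists, for instance student 1→project 2, student 2→project 1, student 3→project 5, student 4→project 3, student 5→project 4.
By Hall's marriage theorem, this means |N(S)| ≥ |S| for every subset S, so no violating subset exists.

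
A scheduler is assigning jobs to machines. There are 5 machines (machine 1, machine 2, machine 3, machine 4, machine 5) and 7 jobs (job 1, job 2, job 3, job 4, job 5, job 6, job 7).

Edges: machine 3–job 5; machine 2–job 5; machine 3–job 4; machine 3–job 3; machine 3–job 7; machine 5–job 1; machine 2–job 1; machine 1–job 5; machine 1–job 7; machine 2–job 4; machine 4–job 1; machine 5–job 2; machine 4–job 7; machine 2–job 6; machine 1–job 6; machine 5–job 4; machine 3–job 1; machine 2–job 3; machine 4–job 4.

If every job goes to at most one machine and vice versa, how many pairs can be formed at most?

5

One maximum matching: machine 1→job 6, machine 2→job 5, machine 3→job 7, machine 4→job 1, machine 5→job 2.
This saturates every machine, so 5 is the maximum.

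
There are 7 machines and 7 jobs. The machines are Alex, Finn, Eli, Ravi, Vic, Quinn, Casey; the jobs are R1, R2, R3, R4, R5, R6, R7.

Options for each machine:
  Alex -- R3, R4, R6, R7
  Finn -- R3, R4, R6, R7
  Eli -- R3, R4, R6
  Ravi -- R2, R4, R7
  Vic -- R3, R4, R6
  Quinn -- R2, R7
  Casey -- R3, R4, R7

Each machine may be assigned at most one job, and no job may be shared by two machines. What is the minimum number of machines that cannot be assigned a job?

2

For example, pair Alex-R7, Finn-R3, Eli-R6, Ravi-R2, Vic-R4.
The set {Alex, Finn, Eli, Ravi, Vic, Quinn, Casey} has only 5 neighbours ({R2, R3, R4, R6, R7}), so by Hall's theorem at most 5 of the 7 machines can be matched.
That matches 5 of the 7, leaving 2 unmatched; no matching can do better.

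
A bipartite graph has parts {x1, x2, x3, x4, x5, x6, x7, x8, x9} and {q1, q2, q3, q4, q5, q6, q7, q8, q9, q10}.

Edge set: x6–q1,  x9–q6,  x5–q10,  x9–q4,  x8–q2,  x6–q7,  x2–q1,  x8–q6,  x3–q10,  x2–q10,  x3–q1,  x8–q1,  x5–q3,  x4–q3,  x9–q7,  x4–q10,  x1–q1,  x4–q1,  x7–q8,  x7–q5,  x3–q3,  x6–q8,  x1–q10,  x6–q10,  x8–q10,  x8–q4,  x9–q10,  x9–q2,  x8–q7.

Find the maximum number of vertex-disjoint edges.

7

A valid assignment of size 7: x1→q1, x2→q10, x3→q3, x6→q7, x7→q8, x8→q4, x9→q6.
The set {x1, x2, x3, x4, x5} has only 3 neighbours ({q1, q10, q3}), so by Hall's theorem at most 7 of the 9 left vertices can be matched.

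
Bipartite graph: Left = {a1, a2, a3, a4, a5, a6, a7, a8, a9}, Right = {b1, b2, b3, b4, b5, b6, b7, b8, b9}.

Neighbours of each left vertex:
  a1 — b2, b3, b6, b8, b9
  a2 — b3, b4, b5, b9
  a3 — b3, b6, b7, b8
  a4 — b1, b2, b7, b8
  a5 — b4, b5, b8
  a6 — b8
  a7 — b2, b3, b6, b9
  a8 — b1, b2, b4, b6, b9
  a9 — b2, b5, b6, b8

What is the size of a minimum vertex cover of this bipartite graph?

The 9 edges a1–b9, a2–b3, a3–b7, a4–b2, a5–b4, a6–b8, a7–b6, a8–b1, a9–b5 form a matching, so any vertex cover needs at least 9 vertices (one per matched edge).
Conversely {a1, a2, a3, a4, a5, a6, a7, a8, a9} meets every edge and has exactly 9 vertices, so 9 is optimal.

9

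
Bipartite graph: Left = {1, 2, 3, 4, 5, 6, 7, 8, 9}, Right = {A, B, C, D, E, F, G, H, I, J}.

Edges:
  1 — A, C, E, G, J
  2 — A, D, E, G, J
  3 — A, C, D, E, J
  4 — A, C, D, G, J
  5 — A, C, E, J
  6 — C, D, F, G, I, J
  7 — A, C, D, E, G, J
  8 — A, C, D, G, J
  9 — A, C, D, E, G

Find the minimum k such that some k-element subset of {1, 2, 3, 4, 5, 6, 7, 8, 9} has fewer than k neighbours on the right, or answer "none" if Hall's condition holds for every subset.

Take S = {1, 2, 3, 4, 5, 7, 8}. Its neighbourhood is {A, C, D, E, G, J}, so |N(S)| = 6 < |S| = 7.
Every subset of size less than 7 has at least as many neighbours as members, so 7 is the minimum.

7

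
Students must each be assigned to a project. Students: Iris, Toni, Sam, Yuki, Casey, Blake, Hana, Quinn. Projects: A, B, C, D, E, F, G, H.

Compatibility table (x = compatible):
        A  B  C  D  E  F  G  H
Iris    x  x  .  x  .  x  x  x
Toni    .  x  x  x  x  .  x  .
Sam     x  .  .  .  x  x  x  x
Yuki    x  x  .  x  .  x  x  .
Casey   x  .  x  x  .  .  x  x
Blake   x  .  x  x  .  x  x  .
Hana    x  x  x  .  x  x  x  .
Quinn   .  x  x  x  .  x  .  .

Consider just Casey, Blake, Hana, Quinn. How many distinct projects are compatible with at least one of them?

The union of neighbours of {Casey, Blake, Hana, Quinn} is {A, B, C, D, E, F, G, H}, which has 8 elements.
Since |N(S)| = 8 ≥ |S| = 4, Hall's condition holds for this subset.

8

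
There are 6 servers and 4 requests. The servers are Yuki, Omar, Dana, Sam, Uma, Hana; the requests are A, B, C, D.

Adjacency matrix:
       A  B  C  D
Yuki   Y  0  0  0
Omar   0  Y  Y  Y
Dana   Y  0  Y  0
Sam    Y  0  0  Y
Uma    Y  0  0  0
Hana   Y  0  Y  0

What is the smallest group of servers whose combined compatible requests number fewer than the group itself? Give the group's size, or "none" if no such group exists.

2

Take S = {Yuki, Uma}. Its neighbourhood is {A}, so |N(S)| = 1 < |S| = 2.
No single vertex violates Hall's condition since each has at least one neighbour, so 2 is the minimum.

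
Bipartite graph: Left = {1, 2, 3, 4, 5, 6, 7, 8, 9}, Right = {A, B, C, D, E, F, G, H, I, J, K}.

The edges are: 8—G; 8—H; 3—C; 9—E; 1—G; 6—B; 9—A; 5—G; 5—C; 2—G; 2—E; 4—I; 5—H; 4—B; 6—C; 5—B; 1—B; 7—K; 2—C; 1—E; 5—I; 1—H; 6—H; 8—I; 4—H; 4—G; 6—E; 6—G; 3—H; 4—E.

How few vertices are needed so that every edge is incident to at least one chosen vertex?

8

{7, 9, B, C, E, G, H, I} is a vertex cover of size 8: every edge has an endpoint in this set.
No smaller cover exists because 1–B, 2–E, 3–C, 4–I, 5–H, 6–G, 7–K, 9–A is a matching of size 8, and a cover must include an endpoint of each of these disjoint edges (König's theorem).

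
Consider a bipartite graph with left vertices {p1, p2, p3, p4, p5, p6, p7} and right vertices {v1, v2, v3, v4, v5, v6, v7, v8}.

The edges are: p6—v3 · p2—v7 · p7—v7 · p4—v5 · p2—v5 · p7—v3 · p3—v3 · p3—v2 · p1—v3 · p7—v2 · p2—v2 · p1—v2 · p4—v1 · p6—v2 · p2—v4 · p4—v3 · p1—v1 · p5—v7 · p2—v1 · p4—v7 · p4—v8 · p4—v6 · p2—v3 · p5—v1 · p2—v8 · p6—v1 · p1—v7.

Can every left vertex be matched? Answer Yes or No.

The set {p1, p3, p5, p6, p7} has only 4 neighbours ({v1, v2, v3, v7}), so by Hall's theorem at most 6 of the 7 left vertices can be matched.
Hence no matching covers every left vertex.

No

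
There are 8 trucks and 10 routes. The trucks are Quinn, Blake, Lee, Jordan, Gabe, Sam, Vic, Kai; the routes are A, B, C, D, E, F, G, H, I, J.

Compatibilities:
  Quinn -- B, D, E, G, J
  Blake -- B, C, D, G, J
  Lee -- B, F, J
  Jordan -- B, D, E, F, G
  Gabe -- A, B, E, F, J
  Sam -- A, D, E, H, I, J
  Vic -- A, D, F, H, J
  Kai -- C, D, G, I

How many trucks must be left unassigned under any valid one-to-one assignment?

0

A valid assignment of size 8: Quinn–B, Blake–D, Lee–F, Jordan–E, Gabe–J, Sam–H, Vic–A, Kai–G.
This saturates every truck, so 8 is the maximum.
That matches 8 of the 8, leaving 0 unmatched; no matching can do better.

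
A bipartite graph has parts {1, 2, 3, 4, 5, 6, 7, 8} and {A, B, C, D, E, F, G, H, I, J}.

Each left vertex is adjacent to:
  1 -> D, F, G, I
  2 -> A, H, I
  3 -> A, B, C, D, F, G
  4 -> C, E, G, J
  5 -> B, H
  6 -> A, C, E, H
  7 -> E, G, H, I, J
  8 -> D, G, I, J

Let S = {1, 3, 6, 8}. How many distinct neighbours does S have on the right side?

The union of neighbours of {1, 3, 6, 8} is {A, B, C, D, E, F, G, H, I, J}, which has 10 elements.
Since |N(S)| = 10 ≥ |S| = 4, Hall's condition holds for this subset.

10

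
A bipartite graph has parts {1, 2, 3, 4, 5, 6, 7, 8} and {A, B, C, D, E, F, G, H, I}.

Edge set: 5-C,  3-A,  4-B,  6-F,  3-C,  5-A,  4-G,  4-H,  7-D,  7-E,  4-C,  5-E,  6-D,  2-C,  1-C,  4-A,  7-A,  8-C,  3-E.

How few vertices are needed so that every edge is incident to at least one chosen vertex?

A maximum matching has 6 edges (e.g. 1–C, 3–A, 4–G, 5–E, 6–F, 7–D).
By König's theorem the minimum vertex cover has the same size. One such cover is {3, 4, 5, 6, 7, C}.

6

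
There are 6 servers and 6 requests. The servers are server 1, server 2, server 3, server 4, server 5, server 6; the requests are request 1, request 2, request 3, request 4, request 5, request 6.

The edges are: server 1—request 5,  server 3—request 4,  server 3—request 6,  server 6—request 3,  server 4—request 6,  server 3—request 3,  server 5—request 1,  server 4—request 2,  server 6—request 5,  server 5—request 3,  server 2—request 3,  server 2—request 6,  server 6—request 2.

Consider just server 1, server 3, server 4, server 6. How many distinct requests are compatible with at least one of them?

The union of neighbours of {server 1, server 3, server 4, server 6} is {request 2, request 3, request 4, request 5, request 6}, which has 5 elements.
Since |N(S)| = 5 ≥ |S| = 4, Hall's condition holds for this subset.

5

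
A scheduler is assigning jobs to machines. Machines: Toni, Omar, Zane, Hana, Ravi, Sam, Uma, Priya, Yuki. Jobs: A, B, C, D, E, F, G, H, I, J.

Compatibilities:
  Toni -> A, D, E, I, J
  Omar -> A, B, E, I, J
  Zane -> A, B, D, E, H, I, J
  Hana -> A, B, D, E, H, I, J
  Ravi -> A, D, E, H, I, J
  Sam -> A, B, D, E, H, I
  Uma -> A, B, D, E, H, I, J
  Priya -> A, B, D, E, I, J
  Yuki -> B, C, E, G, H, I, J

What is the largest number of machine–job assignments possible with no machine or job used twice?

One maximum matching: Toni-D, Omar-I, Zane-B, Hana-A, Ravi-H, Sam-E, Uma-J, Yuki-G.
The set {Toni, Omar, Zane, Hana, Ravi, Sam, Uma, Priya} has only 7 neighbours ({A, B, D, E, H, I, J}), so by Hall's theorem at most 8 of the 9 machines can be matched.

8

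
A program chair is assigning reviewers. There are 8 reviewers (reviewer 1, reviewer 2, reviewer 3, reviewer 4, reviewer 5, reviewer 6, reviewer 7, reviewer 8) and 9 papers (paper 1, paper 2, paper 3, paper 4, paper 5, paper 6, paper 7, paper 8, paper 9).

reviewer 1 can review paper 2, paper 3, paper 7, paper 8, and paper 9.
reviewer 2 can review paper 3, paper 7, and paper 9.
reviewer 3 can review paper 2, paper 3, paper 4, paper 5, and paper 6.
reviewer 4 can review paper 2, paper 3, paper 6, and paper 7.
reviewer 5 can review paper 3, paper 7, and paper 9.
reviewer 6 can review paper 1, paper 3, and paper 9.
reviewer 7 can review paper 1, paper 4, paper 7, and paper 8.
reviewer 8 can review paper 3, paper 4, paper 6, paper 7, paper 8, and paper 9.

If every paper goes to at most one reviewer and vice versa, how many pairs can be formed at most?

For example, pair reviewer 1–paper 8, reviewer 2–paper 7, reviewer 3–paper 2, reviewer 4–paper 6, reviewer 5–paper 3, reviewer 6–paper 1, reviewer 7–paper 4, reviewer 8–paper 9.
This saturates every reviewer, so 8 is the maximum.

8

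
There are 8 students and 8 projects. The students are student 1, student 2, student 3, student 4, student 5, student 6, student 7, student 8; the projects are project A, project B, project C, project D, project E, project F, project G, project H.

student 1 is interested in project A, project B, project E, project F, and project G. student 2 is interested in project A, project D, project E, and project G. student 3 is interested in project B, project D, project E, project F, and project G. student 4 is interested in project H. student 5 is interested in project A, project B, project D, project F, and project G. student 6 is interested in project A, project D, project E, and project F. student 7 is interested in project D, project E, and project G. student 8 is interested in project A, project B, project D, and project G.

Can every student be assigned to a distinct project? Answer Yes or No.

No

The set {student 1, student 2, student 3, student 5, student 6, student 7, student 8} has only 6 neighbours ({project A, project B, project D, project E, project F, project G}), so by Hall's theorem at most 7 of the 8 students can be matched.
Hence no matching covers every student.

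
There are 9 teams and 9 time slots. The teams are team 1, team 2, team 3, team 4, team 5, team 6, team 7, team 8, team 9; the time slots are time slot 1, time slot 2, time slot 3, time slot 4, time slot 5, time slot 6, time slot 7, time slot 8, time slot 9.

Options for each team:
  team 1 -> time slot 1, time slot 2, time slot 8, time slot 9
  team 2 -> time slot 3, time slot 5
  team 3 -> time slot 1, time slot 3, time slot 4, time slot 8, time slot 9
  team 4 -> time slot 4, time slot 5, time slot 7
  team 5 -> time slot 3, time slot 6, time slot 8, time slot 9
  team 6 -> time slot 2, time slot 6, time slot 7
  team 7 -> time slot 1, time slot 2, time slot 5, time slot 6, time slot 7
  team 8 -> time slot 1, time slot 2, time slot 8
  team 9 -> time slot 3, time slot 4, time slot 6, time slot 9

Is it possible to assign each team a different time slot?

Yes

A valid assignment of size 9: team 1–time slot 9, team 2–time slot 5, team 3–time slot 1, team 4–time slot 4, team 5–time slot 8, team 6–time slot 7, team 7–time slot 6, team 8–time slot 2, team 9–time slot 3.
All 9 teams are covered.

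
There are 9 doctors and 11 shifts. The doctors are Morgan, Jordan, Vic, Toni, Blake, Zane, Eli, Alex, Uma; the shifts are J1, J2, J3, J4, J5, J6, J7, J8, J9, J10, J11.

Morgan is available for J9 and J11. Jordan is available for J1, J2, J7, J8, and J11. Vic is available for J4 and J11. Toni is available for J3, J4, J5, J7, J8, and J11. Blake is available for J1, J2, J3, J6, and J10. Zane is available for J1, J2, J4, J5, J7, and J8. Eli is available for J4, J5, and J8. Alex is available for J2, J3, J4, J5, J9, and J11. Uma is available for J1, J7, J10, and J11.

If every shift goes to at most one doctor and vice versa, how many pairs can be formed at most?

9

One maximum matching: Morgan–J11, Jordan–J2, Vic–J4, Toni–J3, Blake–J6, Zane–J1, Eli–J8, Alex–J9, Uma–J7.
This saturates every doctor, so 9 is the maximum.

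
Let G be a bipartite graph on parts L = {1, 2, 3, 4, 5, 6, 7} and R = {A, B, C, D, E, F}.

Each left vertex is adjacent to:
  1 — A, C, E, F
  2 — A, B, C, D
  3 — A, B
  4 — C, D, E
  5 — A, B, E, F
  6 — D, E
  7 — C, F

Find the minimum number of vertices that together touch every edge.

The 6 edges 1–C, 2–B, 3–A, 4–D, 5–F, 6–E form a matching, so any vertex cover needs at least 6 vertices (one per matched edge).
Conversely {A, B, C, D, E, F} meets every edge and has exactly 6 vertices, so 6 is optimal.

6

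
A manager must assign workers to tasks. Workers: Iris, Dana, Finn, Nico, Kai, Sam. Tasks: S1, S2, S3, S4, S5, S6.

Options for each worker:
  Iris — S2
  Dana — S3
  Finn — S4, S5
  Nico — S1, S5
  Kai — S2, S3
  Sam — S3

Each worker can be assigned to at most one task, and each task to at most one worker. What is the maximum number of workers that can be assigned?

For example, pair Iris→S2, Dana→S3, Finn→S4, Nico→S1.
The set {Iris, Dana, Kai, Sam} has only 2 neighbours ({S2, S3}), so by Hall's theorem at most 4 of the 6 workers can be matched.

4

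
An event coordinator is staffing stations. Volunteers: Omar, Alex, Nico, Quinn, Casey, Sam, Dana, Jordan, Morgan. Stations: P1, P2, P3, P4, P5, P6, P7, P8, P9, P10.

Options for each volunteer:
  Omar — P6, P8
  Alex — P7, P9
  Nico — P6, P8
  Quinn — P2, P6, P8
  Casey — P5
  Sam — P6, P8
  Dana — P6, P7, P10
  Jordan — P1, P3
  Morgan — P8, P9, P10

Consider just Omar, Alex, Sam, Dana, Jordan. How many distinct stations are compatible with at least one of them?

The union of neighbours of {Omar, Alex, Sam, Dana, Jordan} is {P1, P3, P6, P7, P8, P9, P10}, which has 7 elements.
Since |N(S)| = 7 ≥ |S| = 5, Hall's condition holds for this subset.

7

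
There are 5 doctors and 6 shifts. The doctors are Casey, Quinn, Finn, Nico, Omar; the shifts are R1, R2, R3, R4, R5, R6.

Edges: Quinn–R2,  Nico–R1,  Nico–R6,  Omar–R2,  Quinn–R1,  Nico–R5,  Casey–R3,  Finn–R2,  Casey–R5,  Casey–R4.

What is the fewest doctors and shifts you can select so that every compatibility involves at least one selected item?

The 4 edges Casey–R4, Quinn–R1, Finn–R2, Nico–R5 form a matching, so any vertex cover needs at least 4 vertices (one per matched edge).
Conversely {Casey, Quinn, Nico, R2} meets every edge and has exactly 4 vertices, so 4 is optimal.

4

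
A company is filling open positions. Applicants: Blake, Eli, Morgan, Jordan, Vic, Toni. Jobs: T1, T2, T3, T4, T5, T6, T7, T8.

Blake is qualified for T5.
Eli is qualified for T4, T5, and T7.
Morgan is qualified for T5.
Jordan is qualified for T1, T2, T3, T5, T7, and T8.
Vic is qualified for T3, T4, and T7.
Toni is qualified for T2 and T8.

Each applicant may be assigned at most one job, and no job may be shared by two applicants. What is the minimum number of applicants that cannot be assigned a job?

1

For example, pair Blake→T5, Eli→T4, Jordan→T3, Vic→T7, Toni→T8.
The set {Blake, Morgan} has only 1 neighbour ({T5}), so by Hall's theorem at most 5 of the 6 applicants can be matched.
That matches 5 of the 6, leaving 1 unmatched; no matching can do better.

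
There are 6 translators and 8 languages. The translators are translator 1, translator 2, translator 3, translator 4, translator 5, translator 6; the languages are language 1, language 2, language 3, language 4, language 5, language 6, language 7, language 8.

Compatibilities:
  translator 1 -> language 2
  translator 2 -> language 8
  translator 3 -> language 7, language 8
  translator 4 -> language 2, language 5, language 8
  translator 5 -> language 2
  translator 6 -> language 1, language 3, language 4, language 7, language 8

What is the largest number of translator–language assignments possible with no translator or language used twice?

For example, pair translator 1–language 2, translator 2–language 8, translator 3–language 7, translator 4–language 5, translator 6–language 3.
The set {translator 1, translator 5} has only 1 neighbour ({language 2}), so by Hall's theorem at most 5 of the 6 translators can be matched.

5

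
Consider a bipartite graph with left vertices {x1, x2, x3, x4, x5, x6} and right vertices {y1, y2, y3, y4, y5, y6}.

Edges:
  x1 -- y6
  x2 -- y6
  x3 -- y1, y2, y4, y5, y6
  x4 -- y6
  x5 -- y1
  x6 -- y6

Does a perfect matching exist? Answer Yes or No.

No

The set {x1, x2, x4, x6} has only 1 neighbour ({y6}), so by Hall's theorem at most 3 of the 6 left vertices can be matched.
Hence no matching covers every left vertex.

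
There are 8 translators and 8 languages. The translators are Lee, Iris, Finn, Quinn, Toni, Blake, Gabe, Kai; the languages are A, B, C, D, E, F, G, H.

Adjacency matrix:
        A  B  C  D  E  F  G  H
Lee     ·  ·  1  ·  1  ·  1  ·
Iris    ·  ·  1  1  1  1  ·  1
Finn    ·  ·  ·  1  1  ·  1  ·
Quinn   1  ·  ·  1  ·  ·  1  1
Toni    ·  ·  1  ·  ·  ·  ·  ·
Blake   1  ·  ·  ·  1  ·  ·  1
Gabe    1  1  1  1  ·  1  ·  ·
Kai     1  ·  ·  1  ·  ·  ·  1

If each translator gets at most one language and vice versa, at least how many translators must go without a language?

For example, pair Lee→G, Iris→F, Finn→E, Quinn→A, Toni→C, Blake→H, Gabe→B, Kai→D.
This saturates every translator, so 8 is the maximum.
That matches 8 of the 8, leaving 0 unmatched; no matching can do better.

0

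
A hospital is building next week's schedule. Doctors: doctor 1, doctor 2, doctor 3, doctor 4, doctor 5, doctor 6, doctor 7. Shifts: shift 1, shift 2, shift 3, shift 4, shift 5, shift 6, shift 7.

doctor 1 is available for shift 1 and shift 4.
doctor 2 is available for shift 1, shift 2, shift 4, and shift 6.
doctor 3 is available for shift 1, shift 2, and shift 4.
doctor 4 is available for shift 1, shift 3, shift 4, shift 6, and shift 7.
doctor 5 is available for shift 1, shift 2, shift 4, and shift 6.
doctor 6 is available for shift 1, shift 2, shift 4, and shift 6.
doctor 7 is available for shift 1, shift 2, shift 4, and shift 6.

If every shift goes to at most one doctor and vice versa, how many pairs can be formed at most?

5

A valid assignment of size 5: doctor 1→shift 1, doctor 2→shift 6, doctor 3→shift 4, doctor 4→shift 7, doctor 5→shift 2.
The set {doctor 1, doctor 2, doctor 3, doctor 5, doctor 6, doctor 7} has only 4 neighbours ({shift 1, shift 2, shift 4, shift 6}), so by Hall's theorem at most 5 of the 7 doctors can be matched.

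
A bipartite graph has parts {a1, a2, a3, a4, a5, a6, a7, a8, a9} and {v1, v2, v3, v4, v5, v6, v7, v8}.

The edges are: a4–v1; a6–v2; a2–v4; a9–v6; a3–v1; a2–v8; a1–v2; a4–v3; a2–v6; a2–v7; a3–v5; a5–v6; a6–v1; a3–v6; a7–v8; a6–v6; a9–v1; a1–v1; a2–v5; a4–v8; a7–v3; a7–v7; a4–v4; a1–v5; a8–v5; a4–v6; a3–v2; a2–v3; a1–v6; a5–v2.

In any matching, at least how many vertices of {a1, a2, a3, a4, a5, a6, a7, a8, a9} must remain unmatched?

A valid assignment of size 7: a1–v1, a2–v8, a3–v5, a4–v3, a5–v6, a6–v2, a7–v7.
The set {a1, a3, a5, a6, a8, a9} has only 4 neighbours ({v1, v2, v5, v6}), so by Hall's theorem at most 7 of the 9 left vertices can be matched.
That matches 7 of the 9, leaving 2 unmatched; no matching can do better.

2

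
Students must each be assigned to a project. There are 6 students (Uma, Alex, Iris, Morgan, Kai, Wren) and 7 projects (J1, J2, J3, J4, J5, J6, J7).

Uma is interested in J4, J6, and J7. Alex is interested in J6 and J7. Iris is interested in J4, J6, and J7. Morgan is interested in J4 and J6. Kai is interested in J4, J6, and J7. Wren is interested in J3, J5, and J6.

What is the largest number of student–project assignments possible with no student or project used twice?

One maximum matching: Uma-J4, Alex-J7, Iris-J6, Wren-J3.
The set {Uma, Alex, Iris, Morgan, Kai} has only 3 neighbours ({J4, J6, J7}), so by Hall's theorem at most 4 of the 6 students can be matched.

4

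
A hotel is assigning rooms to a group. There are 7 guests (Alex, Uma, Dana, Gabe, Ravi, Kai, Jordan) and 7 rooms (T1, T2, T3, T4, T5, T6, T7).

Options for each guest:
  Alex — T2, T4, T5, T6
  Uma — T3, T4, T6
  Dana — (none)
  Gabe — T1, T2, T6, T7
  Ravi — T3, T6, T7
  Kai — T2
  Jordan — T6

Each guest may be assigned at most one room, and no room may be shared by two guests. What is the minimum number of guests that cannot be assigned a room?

1

One maximum matching: Alex→T5, Uma→T4, Gabe→T1, Ravi→T7, Kai→T2, Jordan→T6.
The set {Dana} has only 0 neighbours (∅), so by Hall's theorem at most 6 of the 7 guests can be matched.
That matches 6 of the 7, leaving 1 unmatched; no matching can do better.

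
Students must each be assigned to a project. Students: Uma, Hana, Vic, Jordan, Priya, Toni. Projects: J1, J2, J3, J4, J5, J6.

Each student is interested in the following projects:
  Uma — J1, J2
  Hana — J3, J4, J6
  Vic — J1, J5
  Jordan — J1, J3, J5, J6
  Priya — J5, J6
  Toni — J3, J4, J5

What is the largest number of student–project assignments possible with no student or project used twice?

One maximum matching: Uma-J2, Hana-J4, Vic-J1, Jordan-J5, Priya-J6, Toni-J3.
This saturates every student, so 6 is the maximum.

6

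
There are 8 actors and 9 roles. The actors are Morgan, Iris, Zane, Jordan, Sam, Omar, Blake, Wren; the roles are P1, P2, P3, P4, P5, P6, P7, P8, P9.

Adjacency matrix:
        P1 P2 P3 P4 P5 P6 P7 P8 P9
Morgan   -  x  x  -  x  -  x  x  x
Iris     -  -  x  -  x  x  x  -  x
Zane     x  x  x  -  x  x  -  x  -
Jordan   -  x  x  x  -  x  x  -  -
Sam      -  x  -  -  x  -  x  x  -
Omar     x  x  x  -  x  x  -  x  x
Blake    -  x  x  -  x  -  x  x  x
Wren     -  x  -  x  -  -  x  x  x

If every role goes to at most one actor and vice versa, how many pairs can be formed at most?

For example, pair Morgan→P8, Iris→P9, Zane→P3, Jordan→P6, Sam→P5, Omar→P1, Blake→P7, Wren→P2.
All 8 actors are matched, so no larger matching exists.

8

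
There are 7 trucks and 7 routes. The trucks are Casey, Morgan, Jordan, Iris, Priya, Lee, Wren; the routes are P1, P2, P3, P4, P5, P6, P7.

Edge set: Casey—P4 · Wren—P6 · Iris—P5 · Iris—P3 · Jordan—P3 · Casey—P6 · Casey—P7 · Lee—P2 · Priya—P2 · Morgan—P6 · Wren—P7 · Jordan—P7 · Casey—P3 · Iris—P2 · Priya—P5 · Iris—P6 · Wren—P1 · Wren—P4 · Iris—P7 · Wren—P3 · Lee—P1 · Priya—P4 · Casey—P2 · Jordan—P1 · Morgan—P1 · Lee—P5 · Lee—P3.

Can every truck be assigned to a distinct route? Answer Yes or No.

A valid assignment of size 7: Casey-P2, Morgan-P6, Jordan-P7, Iris-P3, Priya-P4, Lee-P5, Wren-P1.
All 7 trucks are covered.

Yes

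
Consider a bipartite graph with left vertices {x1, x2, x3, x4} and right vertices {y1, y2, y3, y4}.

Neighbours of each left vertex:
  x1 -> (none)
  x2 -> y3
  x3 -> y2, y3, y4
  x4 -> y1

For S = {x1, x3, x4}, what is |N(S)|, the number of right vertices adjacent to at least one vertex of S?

The union of neighbours of {x1, x3, x4} is {y1, y2, y3, y4}, which has 4 elements.
Since |N(S)| = 4 ≥ |S| = 3, Hall's condition holds for this subset.

4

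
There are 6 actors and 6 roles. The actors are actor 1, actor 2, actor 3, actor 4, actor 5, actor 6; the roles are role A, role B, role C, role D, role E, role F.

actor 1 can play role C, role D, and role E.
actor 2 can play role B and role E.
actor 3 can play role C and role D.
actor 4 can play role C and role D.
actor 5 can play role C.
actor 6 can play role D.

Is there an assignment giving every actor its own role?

The set {actor 3, actor 4, actor 5, actor 6} has only 2 neighbours ({role C, role D}), so by Hall's theorem at most 4 of the 6 actors can be matched.
Hence no matching covers every actor.

No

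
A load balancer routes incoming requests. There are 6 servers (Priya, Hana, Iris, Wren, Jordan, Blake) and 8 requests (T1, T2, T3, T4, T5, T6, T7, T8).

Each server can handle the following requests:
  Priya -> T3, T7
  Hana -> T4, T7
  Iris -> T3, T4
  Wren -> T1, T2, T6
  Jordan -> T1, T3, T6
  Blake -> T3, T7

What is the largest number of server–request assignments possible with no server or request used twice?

One maximum matching: Priya→T3, Hana→T7, Iris→T4, Wren→T2, Jordan→T6.
The set {Priya, Hana, Iris, Blake} has only 3 neighbours ({T3, T4, T7}), so by Hall's theorem at most 5 of the 6 servers can be matched.

5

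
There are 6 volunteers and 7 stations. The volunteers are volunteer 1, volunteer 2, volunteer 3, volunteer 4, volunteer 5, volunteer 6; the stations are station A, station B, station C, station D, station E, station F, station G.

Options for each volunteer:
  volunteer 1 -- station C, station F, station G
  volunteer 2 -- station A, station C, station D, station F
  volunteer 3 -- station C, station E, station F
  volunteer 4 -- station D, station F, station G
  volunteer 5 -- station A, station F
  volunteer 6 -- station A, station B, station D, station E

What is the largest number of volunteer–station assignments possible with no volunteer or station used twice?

6

One maximum matching: volunteer 1–station G, volunteer 2–station C, volunteer 3–station E, volunteer 4–station D, volunteer 5–station F, volunteer 6–station A.
This saturates every volunteer, so 6 is the maximum.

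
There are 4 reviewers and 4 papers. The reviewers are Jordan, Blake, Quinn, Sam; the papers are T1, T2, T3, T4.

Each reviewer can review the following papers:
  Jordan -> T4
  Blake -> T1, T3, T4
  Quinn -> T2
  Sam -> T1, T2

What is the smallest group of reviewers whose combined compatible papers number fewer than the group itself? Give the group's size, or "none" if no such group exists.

none

A matching saturating every reviewer exists, for instance Jordan→T4, Blake→T3, Quinn→T2, Sam→T1.
By Hall's marriage theorem, this means |N(S)| ≥ |S| for every subset S, so no violating subset exists.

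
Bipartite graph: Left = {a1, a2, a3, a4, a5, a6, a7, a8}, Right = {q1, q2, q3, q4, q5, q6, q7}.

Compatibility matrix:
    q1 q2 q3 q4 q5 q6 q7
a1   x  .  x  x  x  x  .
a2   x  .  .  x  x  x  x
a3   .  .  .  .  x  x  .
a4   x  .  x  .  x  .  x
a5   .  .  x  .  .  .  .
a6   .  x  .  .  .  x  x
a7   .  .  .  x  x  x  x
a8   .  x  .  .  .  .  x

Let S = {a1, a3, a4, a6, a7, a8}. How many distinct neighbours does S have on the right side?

7

The union of neighbours of {a1, a3, a4, a6, a7, a8} is {q1, q2, q3, q4, q5, q6, q7}, which has 7 elements.
Since |N(S)| = 7 ≥ |S| = 6, Hall's condition holds for this subset.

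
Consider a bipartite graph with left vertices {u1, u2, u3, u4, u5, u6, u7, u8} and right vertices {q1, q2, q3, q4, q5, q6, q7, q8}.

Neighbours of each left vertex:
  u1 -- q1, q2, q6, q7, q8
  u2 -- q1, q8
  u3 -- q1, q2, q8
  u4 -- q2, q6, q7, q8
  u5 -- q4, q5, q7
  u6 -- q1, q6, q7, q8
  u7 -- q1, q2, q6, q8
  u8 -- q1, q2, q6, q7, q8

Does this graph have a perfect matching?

The set {u1, u2, u3, u4, u6, u7, u8} has only 5 neighbours ({q1, q2, q6, q7, q8}), so by Hall's theorem at most 6 of the 8 left vertices can be matched.
Hence no matching covers every left vertex.

No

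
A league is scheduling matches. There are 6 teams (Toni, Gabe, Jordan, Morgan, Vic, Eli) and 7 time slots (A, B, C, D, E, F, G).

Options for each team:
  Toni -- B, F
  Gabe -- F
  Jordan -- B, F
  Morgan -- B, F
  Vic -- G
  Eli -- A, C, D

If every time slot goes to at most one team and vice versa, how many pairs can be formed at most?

4

One maximum matching: Toni–B, Gabe–F, Vic–G, Eli–C.
The set {Toni, Gabe, Jordan, Morgan} has only 2 neighbours ({B, F}), so by Hall's theorem at most 4 of the 6 teams can be matched.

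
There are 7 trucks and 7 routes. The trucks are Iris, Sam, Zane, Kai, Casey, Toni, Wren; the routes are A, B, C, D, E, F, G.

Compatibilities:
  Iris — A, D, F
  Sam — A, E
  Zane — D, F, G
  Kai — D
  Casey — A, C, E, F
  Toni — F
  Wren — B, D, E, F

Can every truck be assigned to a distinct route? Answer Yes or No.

A valid assignment of size 7: Iris–A, Sam–E, Zane–G, Kai–D, Casey–C, Toni–F, Wren–B.
All 7 trucks are covered.

Yes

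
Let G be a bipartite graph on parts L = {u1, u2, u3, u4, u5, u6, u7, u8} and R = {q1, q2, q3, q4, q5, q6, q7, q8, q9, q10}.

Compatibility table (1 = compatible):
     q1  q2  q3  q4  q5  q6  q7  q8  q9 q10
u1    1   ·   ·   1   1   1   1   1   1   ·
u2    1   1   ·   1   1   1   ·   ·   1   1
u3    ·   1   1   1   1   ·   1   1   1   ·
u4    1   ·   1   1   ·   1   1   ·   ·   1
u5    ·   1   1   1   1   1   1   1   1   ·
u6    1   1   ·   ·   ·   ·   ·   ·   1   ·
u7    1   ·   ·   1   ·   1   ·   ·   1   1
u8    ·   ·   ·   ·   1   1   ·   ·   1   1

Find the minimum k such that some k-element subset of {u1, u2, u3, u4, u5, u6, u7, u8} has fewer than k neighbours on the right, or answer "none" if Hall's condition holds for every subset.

none

A matching saturating every left vertex exists, for instance u1→q1, u2→q4, u3→q8, u4→q7, u5→q6, u6→q2, u7→q9, u8→q5.
By Hall's marriage theorem, this means |N(S)| ≥ |S| for every subset S, so no violating subset exists.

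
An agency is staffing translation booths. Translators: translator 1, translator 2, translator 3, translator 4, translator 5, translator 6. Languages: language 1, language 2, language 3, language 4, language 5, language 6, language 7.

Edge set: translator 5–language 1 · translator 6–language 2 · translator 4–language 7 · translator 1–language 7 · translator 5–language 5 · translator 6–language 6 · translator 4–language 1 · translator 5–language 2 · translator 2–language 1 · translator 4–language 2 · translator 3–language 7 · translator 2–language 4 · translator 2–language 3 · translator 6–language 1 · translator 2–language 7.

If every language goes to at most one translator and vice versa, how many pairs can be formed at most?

For example, pair translator 1-language 7, translator 2-language 4, translator 4-language 1, translator 5-language 2, translator 6-language 6.
The set {translator 1, translator 3} has only 1 neighbour ({language 7}), so by Hall's theorem at most 5 of the 6 translators can be matched.

5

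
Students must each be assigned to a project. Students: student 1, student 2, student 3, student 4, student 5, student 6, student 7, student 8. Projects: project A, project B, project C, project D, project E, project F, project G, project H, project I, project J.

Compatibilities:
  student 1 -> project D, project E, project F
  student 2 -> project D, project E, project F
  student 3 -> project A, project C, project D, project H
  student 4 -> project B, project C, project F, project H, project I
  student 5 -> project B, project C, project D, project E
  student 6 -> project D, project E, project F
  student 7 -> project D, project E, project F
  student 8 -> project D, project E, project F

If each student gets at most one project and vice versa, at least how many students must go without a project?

A valid assignment of size 6: student 1-project F, student 2-project D, student 3-project A, student 4-project I, student 5-project C, student 6-project E.
The set {student 1, student 2, student 6, student 7, student 8} has only 3 neighbours ({project D, project E, project F}), so by Hall's theorem at most 6 of the 8 students can be matched.
That matches 6 of the 8, leaving 2 unmatched; no matching can do better.

2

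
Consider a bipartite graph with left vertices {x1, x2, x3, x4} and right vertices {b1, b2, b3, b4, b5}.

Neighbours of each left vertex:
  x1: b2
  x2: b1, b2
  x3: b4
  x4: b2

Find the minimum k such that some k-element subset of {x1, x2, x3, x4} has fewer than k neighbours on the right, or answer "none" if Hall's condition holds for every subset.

Take S = {x1, x4}. Its neighbourhood is {b2}, so |N(S)| = 1 < |S| = 2.
No single vertex violates Hall's condition since each has at least one neighbour, so 2 is the minimum.

2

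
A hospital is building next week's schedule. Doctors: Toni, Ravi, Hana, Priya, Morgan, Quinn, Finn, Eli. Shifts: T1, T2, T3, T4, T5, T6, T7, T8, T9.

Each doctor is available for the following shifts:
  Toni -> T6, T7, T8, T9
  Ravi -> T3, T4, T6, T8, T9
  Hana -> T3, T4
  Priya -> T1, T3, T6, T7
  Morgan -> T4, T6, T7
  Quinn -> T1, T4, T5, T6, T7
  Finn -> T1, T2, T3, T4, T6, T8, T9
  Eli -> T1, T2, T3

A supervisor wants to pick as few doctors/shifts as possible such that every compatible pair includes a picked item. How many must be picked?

8

A maximum matching has 8 edges (e.g. Toni–T9, Ravi–T6, Hana–T3, Priya–T1, Morgan–T7, Quinn–T5, Finn–T4, Eli–T2).
By König's theorem the minimum vertex cover has the same size. One such cover is {Toni, Ravi, Hana, Priya, Morgan, Quinn, Finn, Eli}.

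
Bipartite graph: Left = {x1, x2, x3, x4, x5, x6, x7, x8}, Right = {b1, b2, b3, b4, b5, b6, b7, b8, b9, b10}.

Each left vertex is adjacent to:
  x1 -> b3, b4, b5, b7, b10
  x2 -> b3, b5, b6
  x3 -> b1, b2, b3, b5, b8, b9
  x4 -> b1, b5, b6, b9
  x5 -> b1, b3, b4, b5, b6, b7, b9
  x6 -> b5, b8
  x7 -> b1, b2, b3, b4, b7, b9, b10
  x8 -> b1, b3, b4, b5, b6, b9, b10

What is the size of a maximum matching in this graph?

A valid assignment of size 8: x1→b7, x2→b3, x3→b5, x4→b9, x5→b6, x6→b8, x7→b4, x8→b1.
This saturates every left vertex, so 8 is the maximum.

8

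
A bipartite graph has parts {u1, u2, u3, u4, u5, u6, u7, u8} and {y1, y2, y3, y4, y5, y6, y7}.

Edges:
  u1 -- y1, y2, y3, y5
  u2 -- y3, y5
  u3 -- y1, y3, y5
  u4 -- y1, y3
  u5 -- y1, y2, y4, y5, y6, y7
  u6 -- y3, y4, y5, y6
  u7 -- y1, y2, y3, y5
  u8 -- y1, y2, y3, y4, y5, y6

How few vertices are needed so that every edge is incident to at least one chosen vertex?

{u5, u6, u8, y1, y2, y3, y5} is a vertex cover of size 7: every edge has an endpoint in this set.
No smaller cover exists because u1–y2, u2–y5, u3–y1, u4–y3, u5–y7, u6–y4, u8–y6 is a matching of size 7, and a cover must include an endpoint of each of these disjoint edges (König's theorem).

7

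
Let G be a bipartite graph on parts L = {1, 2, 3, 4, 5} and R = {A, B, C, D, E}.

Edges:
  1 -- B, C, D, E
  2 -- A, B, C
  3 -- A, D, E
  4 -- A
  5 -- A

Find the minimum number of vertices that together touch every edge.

{1, 2, 3, A} is a vertex cover of size 4: every edge has an endpoint in this set.
No smaller cover exists because 1–B, 2–C, 3–E, 4–A is a matching of size 4, and a cover must include an endpoint of each of these disjoint edges (König's theorem).

4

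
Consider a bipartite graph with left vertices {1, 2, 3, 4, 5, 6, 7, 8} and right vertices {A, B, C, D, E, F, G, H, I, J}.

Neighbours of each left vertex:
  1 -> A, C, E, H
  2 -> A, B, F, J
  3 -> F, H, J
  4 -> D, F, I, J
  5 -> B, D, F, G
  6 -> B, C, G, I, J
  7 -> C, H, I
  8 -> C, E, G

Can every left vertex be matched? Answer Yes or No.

For example, pair 1–C, 2–F, 3–J, 4–D, 5–B, 6–G, 7–H, 8–E.
Every left vertex is matched, so this matching saturates all of them.

Yes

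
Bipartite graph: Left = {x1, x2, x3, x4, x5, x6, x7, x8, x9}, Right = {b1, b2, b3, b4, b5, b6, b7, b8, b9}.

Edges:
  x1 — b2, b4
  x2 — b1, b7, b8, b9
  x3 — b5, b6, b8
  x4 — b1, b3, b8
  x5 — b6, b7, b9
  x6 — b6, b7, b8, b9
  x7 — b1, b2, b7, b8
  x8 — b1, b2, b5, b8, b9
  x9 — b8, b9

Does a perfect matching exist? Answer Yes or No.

For example, pair x1–b4, x2–b1, x3–b5, x4–b3, x5–b6, x6–b9, x7–b7, x8–b2, x9–b8.
Every left vertex is matched, so this is a perfect matching.

Yes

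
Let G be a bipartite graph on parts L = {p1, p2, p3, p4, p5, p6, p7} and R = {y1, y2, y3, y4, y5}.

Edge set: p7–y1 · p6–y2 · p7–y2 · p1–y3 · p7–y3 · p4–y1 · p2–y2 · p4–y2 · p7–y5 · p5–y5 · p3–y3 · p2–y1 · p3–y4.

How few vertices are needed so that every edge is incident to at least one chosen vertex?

The 5 edges p1–y3, p2–y2, p3–y4, p4–y1, p5–y5 form a matching, so any vertex cover needs at least 5 vertices (one per matched edge).
Conversely {p3, y1, y2, y3, y5} meets every edge and has exactly 5 vertices, so 5 is optimal.

5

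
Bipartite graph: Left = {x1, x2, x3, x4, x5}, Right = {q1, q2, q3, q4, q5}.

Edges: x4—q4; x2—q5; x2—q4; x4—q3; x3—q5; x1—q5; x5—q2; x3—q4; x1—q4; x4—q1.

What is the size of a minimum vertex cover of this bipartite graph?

A maximum matching has 4 edges (e.g. x1–q4, x2–q5, x4–q3, x5–q2).
By König's theorem the minimum vertex cover has the same size. One such cover is {x4, x5, q4, q5}.

4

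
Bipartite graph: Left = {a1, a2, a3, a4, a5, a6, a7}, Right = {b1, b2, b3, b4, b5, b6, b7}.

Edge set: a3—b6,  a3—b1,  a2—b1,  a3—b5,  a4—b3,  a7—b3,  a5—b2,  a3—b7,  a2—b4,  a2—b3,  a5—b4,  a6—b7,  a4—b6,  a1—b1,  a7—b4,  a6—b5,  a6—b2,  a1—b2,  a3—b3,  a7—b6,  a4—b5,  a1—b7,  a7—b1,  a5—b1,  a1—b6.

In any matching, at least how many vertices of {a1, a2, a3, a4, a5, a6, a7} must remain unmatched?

One maximum matching: a1→b7, a2→b4, a3→b1, a4→b6, a5→b2, a6→b5, a7→b3.
This saturates every left vertex, so 7 is the maximum.
That matches 7 of the 7, leaving 0 unmatched; no matching can do better.

0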